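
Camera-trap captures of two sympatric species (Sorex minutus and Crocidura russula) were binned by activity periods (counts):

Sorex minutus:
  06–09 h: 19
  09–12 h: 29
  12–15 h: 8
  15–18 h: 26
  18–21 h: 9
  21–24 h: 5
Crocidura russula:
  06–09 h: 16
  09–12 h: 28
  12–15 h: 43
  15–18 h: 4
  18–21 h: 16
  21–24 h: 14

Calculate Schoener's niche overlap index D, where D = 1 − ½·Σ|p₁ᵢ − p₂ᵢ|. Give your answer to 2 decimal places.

Proportions for Sorex minutus (n=96): 19/96=0.1979, 29/96=0.3021, 8/96=0.0833, 26/96=0.2708, 9/96=0.0938, 5/96=0.0521
Proportions for Crocidura russula (n=121): 16/121=0.1322, 28/121=0.2314, 43/121=0.3554, 4/121=0.0331, 16/121=0.1322, 14/121=0.1157
Σ|p₁ᵢ − p₂ᵢ| = 0.0657 + 0.0707 + 0.2721 + 0.2377 + 0.0384 + 0.0636 = 0.7482
D = 1 − ½ × 0.7482 = 1 − 0.37410 = 0.62590

0.63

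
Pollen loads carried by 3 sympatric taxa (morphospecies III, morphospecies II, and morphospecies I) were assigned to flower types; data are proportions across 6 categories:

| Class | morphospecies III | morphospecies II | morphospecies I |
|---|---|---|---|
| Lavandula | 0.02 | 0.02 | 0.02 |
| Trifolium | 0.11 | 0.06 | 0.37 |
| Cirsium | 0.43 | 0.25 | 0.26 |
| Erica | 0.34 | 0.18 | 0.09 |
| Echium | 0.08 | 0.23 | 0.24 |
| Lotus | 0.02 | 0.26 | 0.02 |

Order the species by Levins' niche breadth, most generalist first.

Σp_IIIᵢ² = 0.02² + 0.11² + 0.43² + 0.34² + 0.08² + 0.02² = 0.0004 + 0.0121 + 0.1849 + 0.1156 + 0.0064 + 0.0004 = 0.3198
B_III = 1 / 0.3198 = 3.1270
Σp_IIᵢ² = 0.02² + 0.06² + 0.25² + 0.18² + 0.23² + 0.26² = 0.0004 + 0.0036 + 0.0625 + 0.0324 + 0.0529 + 0.0676 = 0.2194
B_II = 1 / 0.2194 = 4.5579
Σp_Iᵢ² = 0.02² + 0.37² + 0.26² + 0.09² + 0.24² + 0.02² = 0.0004 + 0.1369 + 0.0676 + 0.0081 + 0.0576 + 0.0004 = 0.2710
B_I = 1 / 0.2710 = 3.6900
Ranking by B (broadest → narrowest): morphospecies II (4.56) > morphospecies I (3.69) > morphospecies III (3.13)

morphospecies II > morphospecies I > morphospecies III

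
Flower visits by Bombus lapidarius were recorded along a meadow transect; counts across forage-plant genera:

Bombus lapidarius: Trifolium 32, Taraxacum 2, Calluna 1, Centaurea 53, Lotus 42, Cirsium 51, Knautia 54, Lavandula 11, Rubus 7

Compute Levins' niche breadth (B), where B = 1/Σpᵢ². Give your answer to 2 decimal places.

5.67

Proportions for Bombus lapidarius (n=253): 32/253=0.1265, 2/253=0.0079, 1/253=0.0040, 53/253=0.2095, 42/253=0.1660, 51/253=0.2016, 54/253=0.2134, 11/253=0.0435, 7/253=0.0277
Σpᵢ² = 0.1265² + 0.0079² + 0.0040² + 0.2095² + 0.1660² + 0.2016² + 0.2134² + 0.0435² + 0.0277² = 0.016002 + 0.000062 + 0.000016 + 0.043890 + 0.027556 + 0.040643 + 0.045540 + 0.001892 + 0.000767 = 0.176368
B = 1 / 0.176368 = 5.6700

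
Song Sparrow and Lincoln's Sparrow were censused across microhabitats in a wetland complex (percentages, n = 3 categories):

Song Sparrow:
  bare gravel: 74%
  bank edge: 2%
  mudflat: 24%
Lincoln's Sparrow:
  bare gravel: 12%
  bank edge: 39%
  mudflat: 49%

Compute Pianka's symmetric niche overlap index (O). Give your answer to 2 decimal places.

Convert percentages to proportions (divide by 100).
Σ p₁ᵢp₂ᵢ = 0.0888 + 0.0078 + 0.1176 = 0.2142
Σp_1ᵢ² = 0.74² + 0.02² + 0.24² = 0.5476 + 0.0004 + 0.0576 = 0.6056
Σp_2ᵢ² = 0.12² + 0.39² + 0.49² = 0.0144 + 0.1521 + 0.2401 = 0.4066
O = 0.2142 / √(0.6056 × 0.4066) = 0.2142 / 0.49622 = 0.4317

0.43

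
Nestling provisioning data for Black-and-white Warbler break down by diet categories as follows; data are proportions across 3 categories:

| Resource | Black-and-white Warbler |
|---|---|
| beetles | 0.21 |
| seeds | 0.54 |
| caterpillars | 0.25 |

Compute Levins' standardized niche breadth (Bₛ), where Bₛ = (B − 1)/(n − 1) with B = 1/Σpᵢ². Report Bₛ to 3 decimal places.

0.756

Σpᵢ² = 0.21² + 0.54² + 0.25² = 0.0441 + 0.2916 + 0.0625 = 0.3982
B = 1 / 0.3982 = 2.51130
Bₛ = (B − 1)/(n − 1) = (2.51130 − 1)/(3 − 1) = 1.51130/2 = 0.75565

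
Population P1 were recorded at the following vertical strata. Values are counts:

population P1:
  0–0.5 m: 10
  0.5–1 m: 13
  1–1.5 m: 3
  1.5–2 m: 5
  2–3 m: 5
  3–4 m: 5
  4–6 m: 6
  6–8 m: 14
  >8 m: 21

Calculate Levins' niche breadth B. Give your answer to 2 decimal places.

Proportions for population P1 (n=82): 10/82=0.1220, 13/82=0.1585, 3/82=0.0366, 5/82=0.0610, 5/82=0.0610, 5/82=0.0610, 6/82=0.0732, 14/82=0.1707, 21/82=0.2561
Σpᵢ² = 0.1220² + 0.1585² + 0.0366² + 0.0610² + 0.0610² + 0.0610² + 0.0732² + 0.1707² + 0.2561² = 0.014884 + 0.025122 + 0.001340 + 0.003721 + 0.003721 + 0.003721 + 0.005358 + 0.029138 + 0.065587 = 0.152592
B = 1 / 0.152592 = 6.5534

6.55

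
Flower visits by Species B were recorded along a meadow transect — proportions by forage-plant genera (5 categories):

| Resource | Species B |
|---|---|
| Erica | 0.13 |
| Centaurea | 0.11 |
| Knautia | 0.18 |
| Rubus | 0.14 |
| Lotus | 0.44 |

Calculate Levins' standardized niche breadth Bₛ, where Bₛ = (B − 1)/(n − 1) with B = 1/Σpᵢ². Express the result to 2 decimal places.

Σpᵢ² = 0.13² + 0.11² + 0.18² + 0.14² + 0.44² = 0.0169 + 0.0121 + 0.0324 + 0.0196 + 0.1936 = 0.2746
B = 1 / 0.2746 = 3.6417
Bₛ = (B − 1)/(n − 1) = (3.6417 − 1)/(5 − 1) = 2.6417/4 = 0.6604

0.66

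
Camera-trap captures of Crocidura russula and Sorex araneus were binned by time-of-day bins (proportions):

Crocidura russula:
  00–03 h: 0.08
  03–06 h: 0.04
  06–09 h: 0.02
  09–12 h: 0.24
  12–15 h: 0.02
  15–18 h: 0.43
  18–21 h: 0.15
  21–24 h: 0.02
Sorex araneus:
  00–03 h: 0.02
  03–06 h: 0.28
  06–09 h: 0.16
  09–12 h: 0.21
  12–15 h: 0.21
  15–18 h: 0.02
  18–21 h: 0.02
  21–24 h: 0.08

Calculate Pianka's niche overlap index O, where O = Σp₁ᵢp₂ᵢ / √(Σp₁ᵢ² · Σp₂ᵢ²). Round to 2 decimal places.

0.36

Σ p₁ᵢp₂ᵢ = 0.0016 + 0.0112 + 0.0032 + 0.0504 + 0.0042 + 0.0086 + 0.0030 + 0.0016 = 0.0838
Σp_1ᵢ² = 0.08² + 0.04² + 0.02² + 0.24² + 0.02² + 0.43² + 0.15² + 0.02² = 0.0064 + 0.0016 + 0.0004 + 0.0576 + 0.0004 + 0.1849 + 0.0225 + 0.0004 = 0.2742
Σp_2ᵢ² = 0.02² + 0.28² + 0.16² + 0.21² + 0.21² + 0.02² + 0.02² + 0.08² = 0.0004 + 0.0784 + 0.0256 + 0.0441 + 0.0441 + 0.0004 + 0.0004 + 0.0064 = 0.1998
O = 0.0838 / √(0.2742 × 0.1998) = 0.0838 / 0.23406 = 0.3580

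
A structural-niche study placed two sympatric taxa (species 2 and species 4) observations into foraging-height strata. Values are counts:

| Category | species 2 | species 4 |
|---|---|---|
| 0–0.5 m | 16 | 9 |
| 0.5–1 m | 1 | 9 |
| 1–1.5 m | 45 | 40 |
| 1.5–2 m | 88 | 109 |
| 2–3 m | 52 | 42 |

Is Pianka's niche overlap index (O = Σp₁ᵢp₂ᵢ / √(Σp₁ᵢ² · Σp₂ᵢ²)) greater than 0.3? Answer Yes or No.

Yes

Proportions for species 2 (n=202): 16/202=0.0792, 1/202=0.0050, 45/202=0.2228, 88/202=0.4356, 52/202=0.2574
Proportions for species 4 (n=209): 9/209=0.0431, 9/209=0.0431, 40/209=0.1914, 109/209=0.5215, 42/209=0.2010
Σ p₁ᵢp₂ᵢ = 0.003414 + 0.000216 + 0.042644 + 0.227165 + 0.051737 = 0.325176
Σp_1ᵢ² = 0.0792² + 0.0050² + 0.2228² + 0.4356² + 0.2574² = 0.006273 + 0.000025 + 0.049640 + 0.189747 + 0.066255 = 0.311940
Σp_2ᵢ² = 0.0431² + 0.0431² + 0.1914² + 0.5215² + 0.2010² = 0.001858 + 0.001858 + 0.036634 + 0.271962 + 0.040401 = 0.352713
O = 0.325176 / √(0.311940 × 0.352713) = 0.325176 / 0.3317006 = 0.9803
O = 0.9803 > 0.3 → Yes.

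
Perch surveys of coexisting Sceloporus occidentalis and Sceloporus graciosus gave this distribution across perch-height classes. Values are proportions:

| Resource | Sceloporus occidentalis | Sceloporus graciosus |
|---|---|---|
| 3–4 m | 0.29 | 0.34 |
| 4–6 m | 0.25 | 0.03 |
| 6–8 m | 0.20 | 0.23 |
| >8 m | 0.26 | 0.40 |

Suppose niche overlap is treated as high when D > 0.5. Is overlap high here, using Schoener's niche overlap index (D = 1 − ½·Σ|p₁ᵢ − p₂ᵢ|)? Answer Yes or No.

Σ|p₁ᵢ − p₂ᵢ| = 0.05 + 0.22 + 0.03 + 0.14 = 0.44
D = 1 − ½ × 0.44 = 1 − 0.220 = 0.7800
D = 0.7800 > 0.5 → Yes.

Yes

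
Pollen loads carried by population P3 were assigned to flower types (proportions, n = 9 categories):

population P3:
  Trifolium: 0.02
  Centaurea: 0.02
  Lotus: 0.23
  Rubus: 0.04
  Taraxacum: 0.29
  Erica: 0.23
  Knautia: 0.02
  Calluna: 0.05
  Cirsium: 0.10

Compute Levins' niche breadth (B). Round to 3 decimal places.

Σpᵢ² = 0.02² + 0.02² + 0.23² + 0.04² + 0.29² + 0.23² + 0.02² + 0.05² + 0.10² = 0.0004 + 0.0004 + 0.0529 + 0.0016 + 0.0841 + 0.0529 + 0.0004 + 0.0025 + 0.0100 = 0.2052
B = 1 / 0.2052 = 4.87329

4.873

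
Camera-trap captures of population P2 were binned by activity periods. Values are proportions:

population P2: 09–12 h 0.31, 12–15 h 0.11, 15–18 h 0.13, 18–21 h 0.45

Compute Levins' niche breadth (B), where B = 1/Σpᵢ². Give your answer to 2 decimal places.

3.05

Σpᵢ² = 0.31² + 0.11² + 0.13² + 0.45² = 0.0961 + 0.0121 + 0.0169 + 0.2025 = 0.3276
B = 1 / 0.3276 = 3.0525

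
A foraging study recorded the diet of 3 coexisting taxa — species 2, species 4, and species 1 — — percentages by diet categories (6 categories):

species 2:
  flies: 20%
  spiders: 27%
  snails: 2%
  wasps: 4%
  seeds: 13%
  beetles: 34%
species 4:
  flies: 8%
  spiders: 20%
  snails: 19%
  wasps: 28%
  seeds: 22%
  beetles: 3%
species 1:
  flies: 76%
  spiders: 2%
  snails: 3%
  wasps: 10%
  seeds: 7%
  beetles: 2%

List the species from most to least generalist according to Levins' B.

Convert percentages to proportions (divide by 100).
Σp_2ᵢ² = 0.20² + 0.27² + 0.02² + 0.04² + 0.13² + 0.34² = 0.0400 + 0.0729 + 0.0004 + 0.0016 + 0.0169 + 0.1156 = 0.2474
B_2 = 1 / 0.2474 = 4.0420
Σp_4ᵢ² = 0.08² + 0.20² + 0.19² + 0.28² + 0.22² + 0.03² = 0.0064 + 0.0400 + 0.0361 + 0.0784 + 0.0484 + 0.0009 = 0.2102
B_4 = 1 / 0.2102 = 4.7574
Σp_1ᵢ² = 0.76² + 0.02² + 0.03² + 0.10² + 0.07² + 0.02² = 0.5776 + 0.0004 + 0.0009 + 0.0100 + 0.0049 + 0.0004 = 0.5942
B_1 = 1 / 0.5942 = 1.6829
Ranking by B (broadest → narrowest): species 4 (4.76) > species 2 (4.04) > species 1 (1.68)

species 4 > species 2 > species 1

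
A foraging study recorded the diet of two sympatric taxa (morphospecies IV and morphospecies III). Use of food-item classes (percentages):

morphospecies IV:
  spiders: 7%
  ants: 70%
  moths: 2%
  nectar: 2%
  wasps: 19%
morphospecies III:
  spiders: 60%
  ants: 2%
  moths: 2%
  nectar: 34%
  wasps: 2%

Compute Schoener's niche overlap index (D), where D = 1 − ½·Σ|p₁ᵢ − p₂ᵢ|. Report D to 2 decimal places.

Convert percentages to proportions (divide by 100).
Σ|p₁ᵢ − p₂ᵢ| = 0.53 + 0.68 + 0.00 + 0.32 + 0.17 = 1.70
D = 1 − ½ × 1.70 = 1 − 0.850 = 0.1500

0.15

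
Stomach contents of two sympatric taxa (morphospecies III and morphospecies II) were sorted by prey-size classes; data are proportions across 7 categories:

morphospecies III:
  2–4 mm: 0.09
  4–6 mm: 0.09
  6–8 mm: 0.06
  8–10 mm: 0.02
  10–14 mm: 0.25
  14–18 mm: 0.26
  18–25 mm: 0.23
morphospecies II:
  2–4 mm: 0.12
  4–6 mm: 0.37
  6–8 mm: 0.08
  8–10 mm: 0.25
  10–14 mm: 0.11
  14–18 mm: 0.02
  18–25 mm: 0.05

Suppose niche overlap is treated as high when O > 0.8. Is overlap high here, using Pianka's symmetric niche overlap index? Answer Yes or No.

Σ p₁ᵢp₂ᵢ = 0.0108 + 0.0333 + 0.0048 + 0.0050 + 0.0275 + 0.0052 + 0.0115 = 0.0981
Σp_1ᵢ² = 0.09² + 0.09² + 0.06² + 0.02² + 0.25² + 0.26² + 0.23² = 0.0081 + 0.0081 + 0.0036 + 0.0004 + 0.0625 + 0.0676 + 0.0529 = 0.2032
Σp_2ᵢ² = 0.12² + 0.37² + 0.08² + 0.25² + 0.11² + 0.02² + 0.05² = 0.0144 + 0.1369 + 0.0064 + 0.0625 + 0.0121 + 0.0004 + 0.0025 = 0.2352
O = 0.0981 / √(0.2032 × 0.2352) = 0.0981 / 0.21862 = 0.4487
O = 0.4487 < 0.8 → No.

No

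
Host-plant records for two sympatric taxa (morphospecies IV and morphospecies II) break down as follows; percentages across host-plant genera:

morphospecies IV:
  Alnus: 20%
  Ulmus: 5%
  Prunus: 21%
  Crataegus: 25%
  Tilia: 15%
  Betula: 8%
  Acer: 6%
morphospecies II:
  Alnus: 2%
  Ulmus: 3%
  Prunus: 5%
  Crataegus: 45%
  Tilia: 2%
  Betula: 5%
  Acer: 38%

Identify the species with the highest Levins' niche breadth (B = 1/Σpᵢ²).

Convert percentages to proportions (divide by 100).
Σp_IVᵢ² = 0.20² + 0.05² + 0.21² + 0.25² + 0.15² + 0.08² + 0.06² = 0.0400 + 0.0025 + 0.0441 + 0.0625 + 0.0225 + 0.0064 + 0.0036 = 0.1816
B_IV = 1 / 0.1816 = 5.5066
Σp_IIᵢ² = 0.02² + 0.03² + 0.05² + 0.45² + 0.02² + 0.05² + 0.38² = 0.0004 + 0.0009 + 0.0025 + 0.2025 + 0.0004 + 0.0025 + 0.1444 = 0.3536
B_II = 1 / 0.3536 = 2.8281
Highest B → broadest niche (most generalist): morphospecies IV (B = 5.51).

morphospecies IV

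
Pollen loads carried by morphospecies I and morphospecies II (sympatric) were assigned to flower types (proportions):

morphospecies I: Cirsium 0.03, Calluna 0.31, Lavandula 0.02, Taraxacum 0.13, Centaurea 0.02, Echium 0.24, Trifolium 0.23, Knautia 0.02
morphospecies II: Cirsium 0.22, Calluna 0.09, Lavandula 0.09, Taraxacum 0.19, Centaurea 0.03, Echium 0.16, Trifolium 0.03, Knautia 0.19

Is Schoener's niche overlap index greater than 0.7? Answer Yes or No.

Σ|p₁ᵢ − p₂ᵢ| = 0.19 + 0.22 + 0.07 + 0.06 + 0.01 + 0.08 + 0.20 + 0.17 = 1.00
D = 1 − ½ × 1.00 = 1 − 0.500 = 0.5000
D = 0.5000 < 0.7 → No.

No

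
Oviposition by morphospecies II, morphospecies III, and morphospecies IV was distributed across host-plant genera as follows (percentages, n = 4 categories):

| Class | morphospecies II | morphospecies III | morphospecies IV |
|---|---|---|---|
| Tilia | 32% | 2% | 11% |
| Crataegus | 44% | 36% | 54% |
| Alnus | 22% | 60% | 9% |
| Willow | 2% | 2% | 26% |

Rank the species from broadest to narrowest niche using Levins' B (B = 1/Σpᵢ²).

Convert percentages to proportions (divide by 100).
Σp_IIᵢ² = 0.32² + 0.44² + 0.22² + 0.02² = 0.1024 + 0.1936 + 0.0484 + 0.0004 = 0.3448
B_II = 1 / 0.3448 = 2.9002
Σp_IIIᵢ² = 0.02² + 0.36² + 0.60² + 0.02² = 0.0004 + 0.1296 + 0.3600 + 0.0004 = 0.4904
B_III = 1 / 0.4904 = 2.0392
Σp_IVᵢ² = 0.11² + 0.54² + 0.09² + 0.26² = 0.0121 + 0.2916 + 0.0081 + 0.0676 = 0.3794
B_IV = 1 / 0.3794 = 2.6357
Ranking by B (broadest → narrowest): morphospecies II (2.90) > morphospecies IV (2.64) > morphospecies III (2.04)

morphospecies II > morphospecies IV > morphospecies III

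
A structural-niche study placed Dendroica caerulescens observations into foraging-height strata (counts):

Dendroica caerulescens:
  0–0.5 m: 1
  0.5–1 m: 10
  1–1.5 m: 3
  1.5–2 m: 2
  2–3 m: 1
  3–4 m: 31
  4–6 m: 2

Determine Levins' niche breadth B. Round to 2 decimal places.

Proportions for Dendroica caerulescens (n=50): 1/50=0.0200, 10/50=0.2000, 3/50=0.0600, 2/50=0.0400, 1/50=0.0200, 31/50=0.6200, 2/50=0.0400
Σpᵢ² = 0.0200² + 0.2000² + 0.0600² + 0.0400² + 0.0200² + 0.6200² + 0.0400² = 0.000400 + 0.040000 + 0.003600 + 0.001600 + 0.000400 + 0.384400 + 0.001600 = 0.432000
B = 1 / 0.432000 = 2.3148

2.31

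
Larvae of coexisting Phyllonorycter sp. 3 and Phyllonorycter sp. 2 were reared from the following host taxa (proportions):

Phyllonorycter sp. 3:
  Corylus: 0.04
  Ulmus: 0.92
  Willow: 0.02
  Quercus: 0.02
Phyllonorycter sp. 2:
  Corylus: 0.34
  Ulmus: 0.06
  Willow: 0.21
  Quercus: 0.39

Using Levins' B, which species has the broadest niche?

Σp_3ᵢ² = 0.04² + 0.92² + 0.02² + 0.02² = 0.0016 + 0.8464 + 0.0004 + 0.0004 = 0.8488
B_3 = 1 / 0.8488 = 1.1781
Σp_2ᵢ² = 0.34² + 0.06² + 0.21² + 0.39² = 0.1156 + 0.0036 + 0.0441 + 0.1521 = 0.3154
B_2 = 1 / 0.3154 = 3.1706
Highest B → broadest niche (most generalist): Phyllonorycter sp. 2 (B = 3.17).

Phyllonorycter sp. 2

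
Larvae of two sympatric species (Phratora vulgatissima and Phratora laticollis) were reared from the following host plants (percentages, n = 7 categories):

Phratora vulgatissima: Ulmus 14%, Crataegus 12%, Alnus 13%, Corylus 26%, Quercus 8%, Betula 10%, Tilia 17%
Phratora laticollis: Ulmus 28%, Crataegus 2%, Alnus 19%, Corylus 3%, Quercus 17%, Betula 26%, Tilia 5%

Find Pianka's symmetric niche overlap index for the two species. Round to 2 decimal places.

Convert percentages to proportions (divide by 100).
Σ p₁ᵢp₂ᵢ = 0.0392 + 0.0024 + 0.0247 + 0.0078 + 0.0136 + 0.0260 + 0.0085 = 0.1222
Σp_1ᵢ² = 0.14² + 0.12² + 0.13² + 0.26² + 0.08² + 0.10² + 0.17² = 0.0196 + 0.0144 + 0.0169 + 0.0676 + 0.0064 + 0.0100 + 0.0289 = 0.1638
Σp_2ᵢ² = 0.28² + 0.02² + 0.19² + 0.03² + 0.17² + 0.26² + 0.05² = 0.0784 + 0.0004 + 0.0361 + 0.0009 + 0.0289 + 0.0676 + 0.0025 = 0.2148
O = 0.1222 / √(0.1638 × 0.2148) = 0.1222 / 0.18757 = 0.6515

0.65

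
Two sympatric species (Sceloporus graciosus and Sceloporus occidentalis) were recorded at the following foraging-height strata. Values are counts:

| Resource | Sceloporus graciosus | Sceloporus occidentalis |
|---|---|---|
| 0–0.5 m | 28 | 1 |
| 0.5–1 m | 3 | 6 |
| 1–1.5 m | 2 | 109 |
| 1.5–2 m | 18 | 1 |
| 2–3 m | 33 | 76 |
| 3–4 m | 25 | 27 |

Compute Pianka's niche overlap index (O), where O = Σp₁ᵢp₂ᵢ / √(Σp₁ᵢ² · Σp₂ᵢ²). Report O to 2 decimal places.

0.48

Proportions for Sceloporus graciosus (n=109): 28/109=0.2569, 3/109=0.0275, 2/109=0.0183, 18/109=0.1651, 33/109=0.3028, 25/109=0.2294
Proportions for Sceloporus occidentalis (n=220): 1/220=0.0045, 6/220=0.0273, 109/220=0.4955, 1/220=0.0045, 76/220=0.3455, 27/220=0.1227
Σ p₁ᵢp₂ᵢ = 0.001156 + 0.000751 + 0.009068 + 0.000743 + 0.104617 + 0.028147 = 0.144482
Σp_1ᵢ² = 0.2569² + 0.0275² + 0.0183² + 0.1651² + 0.3028² + 0.2294² = 0.065998 + 0.000756 + 0.000335 + 0.027258 + 0.091688 + 0.052624 = 0.238659
Σp_2ᵢ² = 0.0045² + 0.0273² + 0.4955² + 0.0045² + 0.3455² + 0.1227² = 0.000020 + 0.000745 + 0.245520 + 0.000020 + 0.119370 + 0.015055 = 0.380730
O = 0.144482 / √(0.238659 × 0.380730) = 0.144482 / 0.3014376 = 0.4793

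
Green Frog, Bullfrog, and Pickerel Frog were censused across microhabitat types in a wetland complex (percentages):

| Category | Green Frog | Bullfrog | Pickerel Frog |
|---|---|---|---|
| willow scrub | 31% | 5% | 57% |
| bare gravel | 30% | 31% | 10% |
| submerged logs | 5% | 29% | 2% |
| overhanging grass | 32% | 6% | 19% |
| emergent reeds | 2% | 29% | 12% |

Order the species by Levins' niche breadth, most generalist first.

Convert percentages to proportions (divide by 100).
Σp_Greeᵢ² = 0.31² + 0.30² + 0.05² + 0.32² + 0.02² = 0.0961 + 0.0900 + 0.0025 + 0.1024 + 0.0004 = 0.2914
B_Gree = 1 / 0.2914 = 3.4317
Σp_Bullᵢ² = 0.05² + 0.31² + 0.29² + 0.06² + 0.29² = 0.0025 + 0.0961 + 0.0841 + 0.0036 + 0.0841 = 0.2704
B_Bull = 1 / 0.2704 = 3.6982
Σp_Pickᵢ² = 0.57² + 0.10² + 0.02² + 0.19² + 0.12² = 0.3249 + 0.0100 + 0.0004 + 0.0361 + 0.0144 = 0.3858
B_Pick = 1 / 0.3858 = 2.5920
Ranking by B (broadest → narrowest): Bullfrog (3.70) > Green Frog (3.43) > Pickerel Frog (2.59)

Bullfrog > Green Frog > Pickerel Frog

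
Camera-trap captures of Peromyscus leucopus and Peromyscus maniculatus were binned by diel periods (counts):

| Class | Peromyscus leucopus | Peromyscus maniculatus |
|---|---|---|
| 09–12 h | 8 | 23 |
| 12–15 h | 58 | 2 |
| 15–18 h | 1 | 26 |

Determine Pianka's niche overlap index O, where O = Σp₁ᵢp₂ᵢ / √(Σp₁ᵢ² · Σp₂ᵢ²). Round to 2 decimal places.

0.16

Proportions for Peromyscus leucopus (n=67): 8/67=0.1194, 58/67=0.8657, 1/67=0.0149
Proportions for Peromyscus maniculatus (n=51): 23/51=0.4510, 2/51=0.0392, 26/51=0.5098
Σ p₁ᵢp₂ᵢ = 0.053849 + 0.033935 + 0.007596 = 0.095380
Σp_1ᵢ² = 0.1194² + 0.8657² + 0.0149² = 0.014256 + 0.749436 + 0.000222 = 0.763914
Σp_2ᵢ² = 0.4510² + 0.0392² + 0.5098² = 0.203401 + 0.001537 + 0.259896 = 0.464834
O = 0.095380 / √(0.763914 × 0.464834) = 0.095380 / 0.5958970 = 0.1601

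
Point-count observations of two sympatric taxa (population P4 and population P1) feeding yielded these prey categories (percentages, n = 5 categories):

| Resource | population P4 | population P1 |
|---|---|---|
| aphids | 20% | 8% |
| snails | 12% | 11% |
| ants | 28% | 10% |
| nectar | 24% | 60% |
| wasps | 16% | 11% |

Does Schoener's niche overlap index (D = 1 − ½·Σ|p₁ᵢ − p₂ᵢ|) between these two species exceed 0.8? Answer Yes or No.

No

Convert percentages to proportions (divide by 100).
Σ|p₁ᵢ − p₂ᵢ| = 0.12 + 0.01 + 0.18 + 0.36 + 0.05 = 0.72
D = 1 − ½ × 0.72 = 1 − 0.360 = 0.6400
D = 0.6400 < 0.8 → No.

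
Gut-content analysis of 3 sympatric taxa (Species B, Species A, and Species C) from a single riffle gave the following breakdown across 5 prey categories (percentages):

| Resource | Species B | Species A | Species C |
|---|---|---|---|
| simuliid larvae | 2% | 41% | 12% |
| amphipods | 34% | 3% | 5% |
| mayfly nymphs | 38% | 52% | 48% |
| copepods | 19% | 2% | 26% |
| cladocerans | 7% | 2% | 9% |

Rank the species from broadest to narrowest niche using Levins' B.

Convert percentages to proportions (divide by 100).
Σp_Bᵢ² = 0.02² + 0.34² + 0.38² + 0.19² + 0.07² = 0.0004 + 0.1156 + 0.1444 + 0.0361 + 0.0049 = 0.3014
B_B = 1 / 0.3014 = 3.3179
Σp_Aᵢ² = 0.41² + 0.03² + 0.52² + 0.02² + 0.02² = 0.1681 + 0.0009 + 0.2704 + 0.0004 + 0.0004 = 0.4402
B_A = 1 / 0.4402 = 2.2717
Σp_Cᵢ² = 0.12² + 0.05² + 0.48² + 0.26² + 0.09² = 0.0144 + 0.0025 + 0.2304 + 0.0676 + 0.0081 = 0.3230
B_C = 1 / 0.3230 = 3.0960
Ranking by B (broadest → narrowest): Species B (3.32) > Species C (3.10) > Species A (2.27)

Species B > Species C > Species A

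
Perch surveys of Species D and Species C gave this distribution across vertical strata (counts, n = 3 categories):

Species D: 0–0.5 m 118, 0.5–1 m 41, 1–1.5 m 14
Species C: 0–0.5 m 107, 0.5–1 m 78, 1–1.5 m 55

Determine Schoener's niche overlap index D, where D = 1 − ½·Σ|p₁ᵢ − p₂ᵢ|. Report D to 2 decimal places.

0.76

Proportions for Species D (n=173): 118/173=0.6821, 41/173=0.2370, 14/173=0.0809
Proportions for Species C (n=240): 107/240=0.4458, 78/240=0.3250, 55/240=0.2292
Σ|p₁ᵢ − p₂ᵢ| = 0.2363 + 0.0880 + 0.1483 = 0.4726
D = 1 − ½ × 0.4726 = 1 − 0.23630 = 0.76370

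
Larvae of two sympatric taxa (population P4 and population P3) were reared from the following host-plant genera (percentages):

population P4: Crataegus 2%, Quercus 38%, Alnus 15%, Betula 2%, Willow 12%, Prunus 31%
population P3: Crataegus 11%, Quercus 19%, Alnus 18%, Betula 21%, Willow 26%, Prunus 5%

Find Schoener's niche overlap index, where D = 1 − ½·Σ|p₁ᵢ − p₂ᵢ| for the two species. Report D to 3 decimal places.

Convert percentages to proportions (divide by 100).
Σ|p₁ᵢ − p₂ᵢ| = 0.09 + 0.19 + 0.03 + 0.19 + 0.14 + 0.26 = 0.90
D = 1 − ½ × 0.90 = 1 − 0.450 = 0.55000

0.550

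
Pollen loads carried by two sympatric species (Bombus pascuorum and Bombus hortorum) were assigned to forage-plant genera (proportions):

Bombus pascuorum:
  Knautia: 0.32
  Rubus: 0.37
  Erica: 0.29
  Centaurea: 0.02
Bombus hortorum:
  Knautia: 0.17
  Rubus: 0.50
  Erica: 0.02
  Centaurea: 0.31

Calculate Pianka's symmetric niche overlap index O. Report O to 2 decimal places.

Σ p₁ᵢp₂ᵢ = 0.0544 + 0.1850 + 0.0058 + 0.0062 = 0.2514
Σp_1ᵢ² = 0.32² + 0.37² + 0.29² + 0.02² = 0.1024 + 0.1369 + 0.0841 + 0.0004 = 0.3238
Σp_2ᵢ² = 0.17² + 0.50² + 0.02² + 0.31² = 0.0289 + 0.2500 + 0.0004 + 0.0961 = 0.3754
O = 0.2514 / √(0.3238 × 0.3754) = 0.2514 / 0.34865 = 0.7211

0.72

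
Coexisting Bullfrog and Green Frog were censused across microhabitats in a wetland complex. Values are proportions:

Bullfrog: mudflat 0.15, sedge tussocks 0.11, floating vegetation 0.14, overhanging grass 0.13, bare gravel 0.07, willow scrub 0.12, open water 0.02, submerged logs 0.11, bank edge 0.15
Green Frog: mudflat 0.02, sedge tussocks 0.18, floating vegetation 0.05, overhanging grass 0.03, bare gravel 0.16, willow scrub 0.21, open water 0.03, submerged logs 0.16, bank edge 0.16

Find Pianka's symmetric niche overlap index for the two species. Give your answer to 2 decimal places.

Σ p₁ᵢp₂ᵢ = 0.0030 + 0.0198 + 0.0070 + 0.0039 + 0.0112 + 0.0252 + 0.0006 + 0.0176 + 0.0240 = 0.1123
Σp_1ᵢ² = 0.15² + 0.11² + 0.14² + 0.13² + 0.07² + 0.12² + 0.02² + 0.11² + 0.15² = 0.0225 + 0.0121 + 0.0196 + 0.0169 + 0.0049 + 0.0144 + 0.0004 + 0.0121 + 0.0225 = 0.1254
Σp_2ᵢ² = 0.02² + 0.18² + 0.05² + 0.03² + 0.16² + 0.21² + 0.03² + 0.16² + 0.16² = 0.0004 + 0.0324 + 0.0025 + 0.0009 + 0.0256 + 0.0441 + 0.0009 + 0.0256 + 0.0256 = 0.1580
O = 0.1123 / √(0.1254 × 0.1580) = 0.1123 / 0.14076 = 0.7978

0.80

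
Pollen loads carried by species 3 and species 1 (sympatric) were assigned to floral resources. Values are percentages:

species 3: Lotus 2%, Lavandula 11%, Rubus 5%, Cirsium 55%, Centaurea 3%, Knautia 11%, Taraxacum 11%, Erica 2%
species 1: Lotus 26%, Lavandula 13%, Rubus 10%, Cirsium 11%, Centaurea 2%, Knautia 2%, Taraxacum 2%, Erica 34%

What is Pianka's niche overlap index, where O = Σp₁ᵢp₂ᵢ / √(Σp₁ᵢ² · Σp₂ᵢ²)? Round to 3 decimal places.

0.350

Convert percentages to proportions (divide by 100).
Σ p₁ᵢp₂ᵢ = 0.0052 + 0.0143 + 0.0050 + 0.0605 + 0.0006 + 0.0022 + 0.0022 + 0.0068 = 0.0968
Σp_1ᵢ² = 0.02² + 0.11² + 0.05² + 0.55² + 0.03² + 0.11² + 0.11² + 0.02² = 0.0004 + 0.0121 + 0.0025 + 0.3025 + 0.0009 + 0.0121 + 0.0121 + 0.0004 = 0.3430
Σp_2ᵢ² = 0.26² + 0.13² + 0.10² + 0.11² + 0.02² + 0.02² + 0.02² + 0.34² = 0.0676 + 0.0169 + 0.0100 + 0.0121 + 0.0004 + 0.0004 + 0.0004 + 0.1156 = 0.2234
O = 0.0968 / √(0.3430 × 0.2234) = 0.0968 / 0.276814 = 0.34969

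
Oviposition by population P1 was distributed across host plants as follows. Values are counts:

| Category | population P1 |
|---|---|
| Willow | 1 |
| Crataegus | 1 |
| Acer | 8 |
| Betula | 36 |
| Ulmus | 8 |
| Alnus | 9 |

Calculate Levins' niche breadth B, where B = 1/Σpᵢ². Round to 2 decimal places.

Proportions for population P1 (n=63): 1/63=0.0159, 1/63=0.0159, 8/63=0.1270, 36/63=0.5714, 8/63=0.1270, 9/63=0.1429
Σpᵢ² = 0.0159² + 0.0159² + 0.1270² + 0.5714² + 0.1270² + 0.1429² = 0.000253 + 0.000253 + 0.016129 + 0.326498 + 0.016129 + 0.020420 = 0.379682
B = 1 / 0.379682 = 2.6338

2.63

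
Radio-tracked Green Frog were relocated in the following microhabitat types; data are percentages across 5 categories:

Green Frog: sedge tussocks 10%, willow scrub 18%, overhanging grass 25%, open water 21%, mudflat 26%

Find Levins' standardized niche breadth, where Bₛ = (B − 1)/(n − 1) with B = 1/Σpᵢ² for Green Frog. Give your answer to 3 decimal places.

0.904

Convert percentages to proportions (divide by 100).
Σpᵢ² = 0.10² + 0.18² + 0.25² + 0.21² + 0.26² = 0.0100 + 0.0324 + 0.0625 + 0.0441 + 0.0676 = 0.2166
B = 1 / 0.2166 = 4.61681
Bₛ = (B − 1)/(n − 1) = (4.61681 − 1)/(5 − 1) = 3.61681/4 = 0.90420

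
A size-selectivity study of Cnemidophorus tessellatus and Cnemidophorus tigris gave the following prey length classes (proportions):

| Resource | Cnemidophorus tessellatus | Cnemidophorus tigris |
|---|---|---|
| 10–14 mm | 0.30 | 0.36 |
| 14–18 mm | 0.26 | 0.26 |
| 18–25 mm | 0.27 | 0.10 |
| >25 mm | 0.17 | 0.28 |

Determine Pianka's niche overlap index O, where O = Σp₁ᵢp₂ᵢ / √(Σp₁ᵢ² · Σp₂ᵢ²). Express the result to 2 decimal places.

0.92

Σ p₁ᵢp₂ᵢ = 0.1080 + 0.0676 + 0.0270 + 0.0476 = 0.2502
Σp_1ᵢ² = 0.30² + 0.26² + 0.27² + 0.17² = 0.0900 + 0.0676 + 0.0729 + 0.0289 = 0.2594
Σp_2ᵢ² = 0.36² + 0.26² + 0.10² + 0.28² = 0.1296 + 0.0676 + 0.0100 + 0.0784 = 0.2856
O = 0.2502 / √(0.2594 × 0.2856) = 0.2502 / 0.27218 = 0.9192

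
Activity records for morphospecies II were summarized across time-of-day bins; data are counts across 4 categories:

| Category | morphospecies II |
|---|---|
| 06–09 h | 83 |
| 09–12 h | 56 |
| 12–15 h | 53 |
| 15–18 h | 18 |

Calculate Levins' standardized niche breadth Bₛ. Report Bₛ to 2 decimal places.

0.78

Proportions for morphospecies II (n=210): 83/210=0.3952, 56/210=0.2667, 53/210=0.2524, 18/210=0.0857
Σpᵢ² = 0.3952² + 0.2667² + 0.2524² + 0.0857² = 0.156183 + 0.071129 + 0.063706 + 0.007344 = 0.298362
B = 1 / 0.298362 = 3.3516
Bₛ = (B − 1)/(n − 1) = (3.3516 − 1)/(4 − 1) = 2.3516/3 = 0.7839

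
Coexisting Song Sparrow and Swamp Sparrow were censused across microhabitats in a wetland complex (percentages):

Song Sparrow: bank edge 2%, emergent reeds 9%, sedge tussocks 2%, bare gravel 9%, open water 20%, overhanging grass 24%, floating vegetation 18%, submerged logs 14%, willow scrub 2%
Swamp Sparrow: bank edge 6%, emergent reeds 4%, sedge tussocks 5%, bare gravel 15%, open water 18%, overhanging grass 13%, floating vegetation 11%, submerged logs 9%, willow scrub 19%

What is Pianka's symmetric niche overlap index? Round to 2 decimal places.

Convert percentages to proportions (divide by 100).
Σ p₁ᵢp₂ᵢ = 0.0012 + 0.0036 + 0.0010 + 0.0135 + 0.0360 + 0.0312 + 0.0198 + 0.0126 + 0.0038 = 0.1227
Σp_1ᵢ² = 0.02² + 0.09² + 0.02² + 0.09² + 0.20² + 0.24² + 0.18² + 0.14² + 0.02² = 0.0004 + 0.0081 + 0.0004 + 0.0081 + 0.0400 + 0.0576 + 0.0324 + 0.0196 + 0.0004 = 0.1670
Σp_2ᵢ² = 0.06² + 0.04² + 0.05² + 0.15² + 0.18² + 0.13² + 0.11² + 0.09² + 0.19² = 0.0036 + 0.0016 + 0.0025 + 0.0225 + 0.0324 + 0.0169 + 0.0121 + 0.0081 + 0.0361 = 0.1358
O = 0.1227 / √(0.1670 × 0.1358) = 0.1227 / 0.15059 = 0.8148

0.81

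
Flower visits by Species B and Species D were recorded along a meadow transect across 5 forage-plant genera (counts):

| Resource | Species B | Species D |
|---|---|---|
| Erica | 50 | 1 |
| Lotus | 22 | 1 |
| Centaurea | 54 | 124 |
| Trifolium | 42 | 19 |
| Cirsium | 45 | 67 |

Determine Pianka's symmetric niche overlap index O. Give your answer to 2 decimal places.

Proportions for Species B (n=213): 50/213=0.2347, 22/213=0.1033, 54/213=0.2535, 42/213=0.1972, 45/213=0.2113
Proportions for Species D (n=212): 1/212=0.0047, 1/212=0.0047, 124/212=0.5849, 19/212=0.0896, 67/212=0.3160
Σ p₁ᵢp₂ᵢ = 0.001103 + 0.000486 + 0.148272 + 0.017669 + 0.066771 = 0.234301
Σp_1ᵢ² = 0.2347² + 0.1033² + 0.2535² + 0.1972² + 0.2113² = 0.055084 + 0.010671 + 0.064262 + 0.038888 + 0.044648 = 0.213553
Σp_2ᵢ² = 0.0047² + 0.0047² + 0.5849² + 0.0896² + 0.3160² = 0.000022 + 0.000022 + 0.342108 + 0.008028 + 0.099856 = 0.450036
O = 0.234301 / √(0.213553 × 0.450036) = 0.234301 / 0.3100105 = 0.7558

0.76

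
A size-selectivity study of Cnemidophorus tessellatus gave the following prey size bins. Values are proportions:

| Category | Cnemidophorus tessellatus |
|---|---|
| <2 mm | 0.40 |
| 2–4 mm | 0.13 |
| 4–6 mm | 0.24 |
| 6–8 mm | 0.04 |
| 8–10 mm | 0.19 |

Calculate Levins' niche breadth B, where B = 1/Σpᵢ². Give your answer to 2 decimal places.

Σpᵢ² = 0.40² + 0.13² + 0.24² + 0.04² + 0.19² = 0.1600 + 0.0169 + 0.0576 + 0.0016 + 0.0361 = 0.2722
B = 1 / 0.2722 = 3.6738

3.67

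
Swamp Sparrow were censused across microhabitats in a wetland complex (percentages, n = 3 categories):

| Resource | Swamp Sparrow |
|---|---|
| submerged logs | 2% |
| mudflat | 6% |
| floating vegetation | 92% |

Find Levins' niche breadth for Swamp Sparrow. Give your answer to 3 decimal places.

Convert percentages to proportions (divide by 100).
Σpᵢ² = 0.02² + 0.06² + 0.92² = 0.0004 + 0.0036 + 0.8464 = 0.8504
B = 1 / 0.8504 = 1.17592

1.176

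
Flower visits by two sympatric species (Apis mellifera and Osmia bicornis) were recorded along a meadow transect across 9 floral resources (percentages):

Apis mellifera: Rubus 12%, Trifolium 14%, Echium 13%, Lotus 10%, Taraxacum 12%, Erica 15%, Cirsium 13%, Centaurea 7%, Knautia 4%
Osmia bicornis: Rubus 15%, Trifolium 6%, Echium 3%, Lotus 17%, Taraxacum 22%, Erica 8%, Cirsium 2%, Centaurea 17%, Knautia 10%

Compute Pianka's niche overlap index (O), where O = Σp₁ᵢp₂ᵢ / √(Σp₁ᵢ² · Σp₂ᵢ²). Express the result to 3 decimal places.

Convert percentages to proportions (divide by 100).
Σ p₁ᵢp₂ᵢ = 0.0180 + 0.0084 + 0.0039 + 0.0170 + 0.0264 + 0.0120 + 0.0026 + 0.0119 + 0.0040 = 0.1042
Σp_1ᵢ² = 0.12² + 0.14² + 0.13² + 0.10² + 0.12² + 0.15² + 0.13² + 0.07² + 0.04² = 0.0144 + 0.0196 + 0.0169 + 0.0100 + 0.0144 + 0.0225 + 0.0169 + 0.0049 + 0.0016 = 0.1212
Σp_2ᵢ² = 0.15² + 0.06² + 0.03² + 0.17² + 0.22² + 0.08² + 0.02² + 0.17² + 0.10² = 0.0225 + 0.0036 + 0.0009 + 0.0289 + 0.0484 + 0.0064 + 0.0004 + 0.0289 + 0.0100 = 0.1500
O = 0.1042 / √(0.1212 × 0.1500) = 0.1042 / 0.134833 = 0.77281

0.773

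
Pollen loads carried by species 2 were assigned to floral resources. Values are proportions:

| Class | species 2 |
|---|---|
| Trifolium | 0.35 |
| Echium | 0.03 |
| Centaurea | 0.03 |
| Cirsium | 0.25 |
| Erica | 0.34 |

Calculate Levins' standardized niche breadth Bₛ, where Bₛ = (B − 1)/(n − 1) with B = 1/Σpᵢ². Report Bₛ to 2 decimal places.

0.58

Σpᵢ² = 0.35² + 0.03² + 0.03² + 0.25² + 0.34² = 0.1225 + 0.0009 + 0.0009 + 0.0625 + 0.1156 = 0.3024
B = 1 / 0.3024 = 3.3069
Bₛ = (B − 1)/(n − 1) = (3.3069 − 1)/(5 − 1) = 2.3069/4 = 0.5767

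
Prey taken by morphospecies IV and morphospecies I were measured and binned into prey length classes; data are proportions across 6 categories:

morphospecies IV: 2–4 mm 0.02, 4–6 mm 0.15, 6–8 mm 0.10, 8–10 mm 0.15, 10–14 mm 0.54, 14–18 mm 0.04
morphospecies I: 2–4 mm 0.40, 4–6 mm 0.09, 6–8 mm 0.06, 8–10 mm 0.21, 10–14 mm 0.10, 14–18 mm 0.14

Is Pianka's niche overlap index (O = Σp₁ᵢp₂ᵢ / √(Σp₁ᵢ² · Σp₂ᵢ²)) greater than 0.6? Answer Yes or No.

Σ p₁ᵢp₂ᵢ = 0.0080 + 0.0135 + 0.0060 + 0.0315 + 0.0540 + 0.0056 = 0.1186
Σp_1ᵢ² = 0.02² + 0.15² + 0.10² + 0.15² + 0.54² + 0.04² = 0.0004 + 0.0225 + 0.0100 + 0.0225 + 0.2916 + 0.0016 = 0.3486
Σp_2ᵢ² = 0.40² + 0.09² + 0.06² + 0.21² + 0.10² + 0.14² = 0.1600 + 0.0081 + 0.0036 + 0.0441 + 0.0100 + 0.0196 = 0.2454
O = 0.1186 / √(0.3486 × 0.2454) = 0.1186 / 0.29248 = 0.4055
O = 0.4055 < 0.6 → No.

No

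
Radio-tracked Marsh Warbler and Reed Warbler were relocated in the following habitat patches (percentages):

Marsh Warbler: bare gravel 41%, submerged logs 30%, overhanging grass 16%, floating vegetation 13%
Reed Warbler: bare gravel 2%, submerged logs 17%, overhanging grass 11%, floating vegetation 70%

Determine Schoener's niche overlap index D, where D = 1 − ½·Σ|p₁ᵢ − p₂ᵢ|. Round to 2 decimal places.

0.43

Convert percentages to proportions (divide by 100).
Σ|p₁ᵢ − p₂ᵢ| = 0.39 + 0.13 + 0.05 + 0.57 = 1.14
D = 1 − ½ × 1.14 = 1 − 0.570 = 0.4300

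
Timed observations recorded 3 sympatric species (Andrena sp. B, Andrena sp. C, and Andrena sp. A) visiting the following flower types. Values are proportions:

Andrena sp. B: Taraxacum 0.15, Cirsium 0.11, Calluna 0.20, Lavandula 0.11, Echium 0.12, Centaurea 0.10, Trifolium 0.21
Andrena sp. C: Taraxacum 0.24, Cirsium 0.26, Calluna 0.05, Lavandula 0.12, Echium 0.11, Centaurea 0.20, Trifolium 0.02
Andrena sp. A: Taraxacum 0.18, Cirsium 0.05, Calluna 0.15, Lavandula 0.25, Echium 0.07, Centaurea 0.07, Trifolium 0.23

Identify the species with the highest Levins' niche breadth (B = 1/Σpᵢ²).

Andrena sp. B

Σp_Bᵢ² = 0.15² + 0.11² + 0.20² + 0.11² + 0.12² + 0.10² + 0.21² = 0.0225 + 0.0121 + 0.0400 + 0.0121 + 0.0144 + 0.0100 + 0.0441 = 0.1552
B_B = 1 / 0.1552 = 6.4433
Σp_Cᵢ² = 0.24² + 0.26² + 0.05² + 0.12² + 0.11² + 0.20² + 0.02² = 0.0576 + 0.0676 + 0.0025 + 0.0144 + 0.0121 + 0.0400 + 0.0004 = 0.1946
B_C = 1 / 0.1946 = 5.1387
Σp_Aᵢ² = 0.18² + 0.05² + 0.15² + 0.25² + 0.07² + 0.07² + 0.23² = 0.0324 + 0.0025 + 0.0225 + 0.0625 + 0.0049 + 0.0049 + 0.0529 = 0.1826
B_A = 1 / 0.1826 = 5.4765
Highest B → broadest niche (most generalist): Andrena sp. B (B = 6.44).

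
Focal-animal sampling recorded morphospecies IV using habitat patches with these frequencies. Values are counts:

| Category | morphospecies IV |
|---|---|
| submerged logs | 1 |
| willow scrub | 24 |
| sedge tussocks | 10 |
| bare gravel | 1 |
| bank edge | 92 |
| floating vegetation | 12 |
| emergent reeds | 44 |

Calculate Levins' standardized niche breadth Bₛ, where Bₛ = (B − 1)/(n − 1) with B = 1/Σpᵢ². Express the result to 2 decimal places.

0.34

Proportions for morphospecies IV (n=184): 1/184=0.0054, 24/184=0.1304, 10/184=0.0543, 1/184=0.0054, 92/184=0.5000, 12/184=0.0652, 44/184=0.2391
Σpᵢ² = 0.0054² + 0.1304² + 0.0543² + 0.0054² + 0.5000² + 0.0652² + 0.2391² = 0.000029 + 0.017004 + 0.002948 + 0.000029 + 0.250000 + 0.004251 + 0.057169 = 0.331430
B = 1 / 0.331430 = 3.0172
Bₛ = (B − 1)/(n − 1) = (3.0172 − 1)/(7 − 1) = 2.0172/6 = 0.3362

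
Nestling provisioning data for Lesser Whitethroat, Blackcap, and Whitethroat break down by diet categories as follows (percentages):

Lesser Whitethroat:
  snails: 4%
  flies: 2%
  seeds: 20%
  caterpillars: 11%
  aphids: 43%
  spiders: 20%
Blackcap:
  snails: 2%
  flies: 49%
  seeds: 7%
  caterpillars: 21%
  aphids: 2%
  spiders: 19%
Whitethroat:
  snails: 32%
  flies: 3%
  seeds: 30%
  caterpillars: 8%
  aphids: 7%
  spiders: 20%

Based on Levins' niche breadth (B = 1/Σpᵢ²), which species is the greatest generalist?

Whitethroat

Convert percentages to proportions (divide by 100).
Σp_Lessᵢ² = 0.04² + 0.02² + 0.20² + 0.11² + 0.43² + 0.20² = 0.0016 + 0.0004 + 0.0400 + 0.0121 + 0.1849 + 0.0400 = 0.2790
B_Less = 1 / 0.2790 = 3.5842
Σp_Blacᵢ² = 0.02² + 0.49² + 0.07² + 0.21² + 0.02² + 0.19² = 0.0004 + 0.2401 + 0.0049 + 0.0441 + 0.0004 + 0.0361 = 0.3260
B_Blac = 1 / 0.3260 = 3.0675
Σp_Whitᵢ² = 0.32² + 0.03² + 0.30² + 0.08² + 0.07² + 0.20² = 0.1024 + 0.0009 + 0.0900 + 0.0064 + 0.0049 + 0.0400 = 0.2446
B_Whit = 1 / 0.2446 = 4.0883
Highest B → broadest niche (most generalist): Whitethroat (B = 4.09).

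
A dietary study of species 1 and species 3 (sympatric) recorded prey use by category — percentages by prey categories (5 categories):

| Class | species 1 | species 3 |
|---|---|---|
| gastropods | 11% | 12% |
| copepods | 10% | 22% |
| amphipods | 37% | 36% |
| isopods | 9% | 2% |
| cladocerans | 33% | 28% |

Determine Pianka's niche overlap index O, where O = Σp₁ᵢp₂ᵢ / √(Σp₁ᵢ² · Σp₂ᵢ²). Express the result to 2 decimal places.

Convert percentages to proportions (divide by 100).
Σ p₁ᵢp₂ᵢ = 0.0132 + 0.0220 + 0.1332 + 0.0018 + 0.0924 = 0.2626
Σp_1ᵢ² = 0.11² + 0.10² + 0.37² + 0.09² + 0.33² = 0.0121 + 0.0100 + 0.1369 + 0.0081 + 0.1089 = 0.2760
Σp_2ᵢ² = 0.12² + 0.22² + 0.36² + 0.02² + 0.28² = 0.0144 + 0.0484 + 0.1296 + 0.0004 + 0.0784 = 0.2712
O = 0.2626 / √(0.2760 × 0.2712) = 0.2626 / 0.27359 = 0.9598

0.96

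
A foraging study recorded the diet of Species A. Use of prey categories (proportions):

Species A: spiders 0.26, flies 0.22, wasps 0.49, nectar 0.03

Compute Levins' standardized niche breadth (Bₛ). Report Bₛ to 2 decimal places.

Σpᵢ² = 0.26² + 0.22² + 0.49² + 0.03² = 0.0676 + 0.0484 + 0.2401 + 0.0009 = 0.3570
B = 1 / 0.3570 = 2.8011
Bₛ = (B − 1)/(n − 1) = (2.8011 − 1)/(4 − 1) = 1.8011/3 = 0.6004

0.60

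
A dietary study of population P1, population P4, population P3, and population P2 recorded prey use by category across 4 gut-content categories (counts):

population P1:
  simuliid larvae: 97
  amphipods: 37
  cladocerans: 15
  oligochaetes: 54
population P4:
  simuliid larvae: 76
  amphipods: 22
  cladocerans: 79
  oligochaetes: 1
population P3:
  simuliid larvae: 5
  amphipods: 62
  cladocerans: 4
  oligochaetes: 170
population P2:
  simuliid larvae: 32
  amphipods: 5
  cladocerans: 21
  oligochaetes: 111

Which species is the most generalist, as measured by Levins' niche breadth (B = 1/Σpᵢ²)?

Proportions for population P1 (n=203): 97/203=0.4778, 37/203=0.1823, 15/203=0.0739, 54/203=0.2660
Proportions for population P4 (n=178): 76/178=0.4270, 22/178=0.1236, 79/178=0.4438, 1/178=0.0056
Proportions for population P3 (n=241): 5/241=0.0207, 62/241=0.2573, 4/241=0.0166, 170/241=0.7054
Proportions for population P2 (n=169): 32/169=0.1893, 5/169=0.0296, 21/169=0.1243, 111/169=0.6568
Σp_P1ᵢ² = 0.4778² + 0.1823² + 0.0739² + 0.2660² = 0.228293 + 0.033233 + 0.005461 + 0.070756 = 0.337743
B_P1 = 1 / 0.337743 = 2.9608
Σp_P4ᵢ² = 0.4270² + 0.1236² + 0.4438² + 0.0056² = 0.182329 + 0.015277 + 0.196958 + 0.000031 = 0.394595
B_P4 = 1 / 0.394595 = 2.5342
Σp_P3ᵢ² = 0.0207² + 0.2573² + 0.0166² + 0.7054² = 0.000428 + 0.066203 + 0.000276 + 0.497589 = 0.564496
B_P3 = 1 / 0.564496 = 1.7715
Σp_P2ᵢ² = 0.1893² + 0.0296² + 0.1243² + 0.6568² = 0.035834 + 0.000876 + 0.015450 + 0.431386 = 0.483546
B_P2 = 1 / 0.483546 = 2.0681
Highest B → broadest niche (most generalist): population P1 (B = 2.96).

population P1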